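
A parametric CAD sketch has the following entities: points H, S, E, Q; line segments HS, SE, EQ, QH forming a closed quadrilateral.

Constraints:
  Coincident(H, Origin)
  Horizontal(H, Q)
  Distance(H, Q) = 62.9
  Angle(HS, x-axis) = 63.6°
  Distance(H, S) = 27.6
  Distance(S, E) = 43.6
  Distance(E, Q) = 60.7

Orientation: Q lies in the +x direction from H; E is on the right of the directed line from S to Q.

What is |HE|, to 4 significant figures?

18.95

H is at the origin; HQ is horizontal with |HQ| = 62.9 and Q in +x, so Q = (62.9, 0). HS runs at 63.6° with |HS| = 27.6, so S = (12.27, 24.72). E is determined by |SE| = 43.6 and |EQ| = 60.7 together: it lies at the intersection of circle(S, 43.6) and circle(Q, 60.7). With |SQ| = 56.34, the foot of the radical line on SQ is 12.34 from S and the perpendicular offset is √(43.6² − 12.34²) = 41.82. Taking the right-of-SQ solution: E = (5.015, -18.27).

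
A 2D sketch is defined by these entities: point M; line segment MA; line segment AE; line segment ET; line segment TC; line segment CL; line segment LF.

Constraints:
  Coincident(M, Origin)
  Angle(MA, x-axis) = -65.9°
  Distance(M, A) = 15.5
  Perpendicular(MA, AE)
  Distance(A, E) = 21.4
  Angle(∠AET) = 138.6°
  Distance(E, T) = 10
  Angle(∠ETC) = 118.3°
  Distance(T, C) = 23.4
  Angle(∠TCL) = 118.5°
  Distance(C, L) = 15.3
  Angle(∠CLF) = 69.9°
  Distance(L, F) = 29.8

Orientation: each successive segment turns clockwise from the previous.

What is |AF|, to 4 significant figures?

11.90

M is at the origin; MA runs at -65.9° with length 15.5, so A = (6.329, -14.15). The perpendicularity gives AE at right angles to MA, so AE runs at -155.9°; with |AE| = 21.4, E = (-13.21, -22.89). ∠AET = 138.6° gives ET at 162.7° from the x-axis; with |ET| = 10.0, T = (-22.75, -19.91). ∠ETC = 118.3° gives TC at 101.0° from the x-axis; with |TC| = 23.4, C = (-27.22, 3.057). ∠TCL = 118.5° gives CL at 39.50° from the x-axis; with |CL| = 15.3, L = (-15.41, 12.79). ∠CLF = 69.9° gives LF at -70.60° from the x-axis; with |LF| = 29.8, F = (-5.514, -15.32). Then |AF| = |F − A| = 11.90.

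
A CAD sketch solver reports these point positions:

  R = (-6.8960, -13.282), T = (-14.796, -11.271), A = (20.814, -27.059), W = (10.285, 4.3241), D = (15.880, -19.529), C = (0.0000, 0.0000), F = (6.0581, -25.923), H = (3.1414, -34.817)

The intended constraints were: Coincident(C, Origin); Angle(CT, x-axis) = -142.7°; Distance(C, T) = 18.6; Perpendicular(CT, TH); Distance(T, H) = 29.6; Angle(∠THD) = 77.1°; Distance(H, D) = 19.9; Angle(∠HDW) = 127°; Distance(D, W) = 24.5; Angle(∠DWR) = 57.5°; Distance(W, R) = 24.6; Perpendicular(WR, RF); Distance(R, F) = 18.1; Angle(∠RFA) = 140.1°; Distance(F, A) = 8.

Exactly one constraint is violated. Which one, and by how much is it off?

Distance(F, A) = 8 — off by 6.80.

C = (0.00, 0.00) ✓; CT at -142.7° ✓; |CT| = 18.60 ✓; ∠(CT, TH) = 90.00° ✓; |TH| = 29.60 ✓; ∠THD = 77.10° ✓; |HD| = 19.90 ✓; ∠HDW = 127.0° ✓; |DW| = 24.50 ✓; ∠DWR = 57.50° ✓; |WR| = 24.60 ✓; ∠(WR, RF) = 90.00° ✓; |RF| = 18.10 ✓; ∠RFA = 140.1° ✓; |FA| = 14.80 ✗.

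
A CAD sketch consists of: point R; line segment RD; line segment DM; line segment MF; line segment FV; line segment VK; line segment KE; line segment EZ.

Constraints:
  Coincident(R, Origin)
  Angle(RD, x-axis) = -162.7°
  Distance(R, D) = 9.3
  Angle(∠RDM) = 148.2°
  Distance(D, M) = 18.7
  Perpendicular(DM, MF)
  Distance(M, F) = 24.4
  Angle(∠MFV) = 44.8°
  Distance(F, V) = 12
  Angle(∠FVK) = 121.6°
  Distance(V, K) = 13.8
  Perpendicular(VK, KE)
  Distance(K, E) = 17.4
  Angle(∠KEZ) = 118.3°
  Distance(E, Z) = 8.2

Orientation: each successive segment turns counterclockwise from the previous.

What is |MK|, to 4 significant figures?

5.767

R is at the origin; RD runs at -162.7° with length 9.3, so D = (-8.879, -2.766). ∠RDM = 148.2° gives DM at -130.9° from the x-axis; with |DM| = 18.7, M = (-21.12, -16.90). DM ⟂ MF, so MF runs at -40.90°; with |MF| = 24.4, F = (-2.680, -32.88). ∠MFV = 44.8° gives FV at 94.30° from the x-axis; with |FV| = 12.0, V = (-3.580, -20.91). ∠FVK = 121.6° gives VK at 152.7° from the x-axis; with |VK| = 13.8, K = (-15.84, -14.58). Then |MK| = |K − M| = 5.767.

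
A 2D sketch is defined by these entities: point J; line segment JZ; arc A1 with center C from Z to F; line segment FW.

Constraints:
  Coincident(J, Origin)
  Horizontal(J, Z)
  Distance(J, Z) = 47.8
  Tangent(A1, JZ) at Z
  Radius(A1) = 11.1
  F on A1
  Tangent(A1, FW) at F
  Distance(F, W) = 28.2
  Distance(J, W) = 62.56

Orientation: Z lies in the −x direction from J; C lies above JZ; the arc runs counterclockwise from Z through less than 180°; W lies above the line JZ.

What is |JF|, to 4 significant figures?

40.20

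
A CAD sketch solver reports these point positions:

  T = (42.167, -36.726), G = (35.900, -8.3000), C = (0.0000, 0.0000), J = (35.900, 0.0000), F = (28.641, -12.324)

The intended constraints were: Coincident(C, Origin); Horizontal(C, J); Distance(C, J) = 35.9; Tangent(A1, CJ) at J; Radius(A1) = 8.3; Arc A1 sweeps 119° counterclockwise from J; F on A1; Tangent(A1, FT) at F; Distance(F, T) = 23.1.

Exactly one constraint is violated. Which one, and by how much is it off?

Distance(F, T) = 23.1 — off by 4.80.

C = (0.00, 0.00) ✓; C.y = 0.00, J.y = 0.00 ✓; |CJ| = 35.90 ✓; ∠(GJ, JC) = 90.00° ✓; |GJ| = 8.300 ✓; bearing(G→F) − bearing(G→J) = 119.0° ✓; |GF| = 8.300 ✓; ∠(GF, FT) = 90.00° ✓; |FT| = 27.90 ✗.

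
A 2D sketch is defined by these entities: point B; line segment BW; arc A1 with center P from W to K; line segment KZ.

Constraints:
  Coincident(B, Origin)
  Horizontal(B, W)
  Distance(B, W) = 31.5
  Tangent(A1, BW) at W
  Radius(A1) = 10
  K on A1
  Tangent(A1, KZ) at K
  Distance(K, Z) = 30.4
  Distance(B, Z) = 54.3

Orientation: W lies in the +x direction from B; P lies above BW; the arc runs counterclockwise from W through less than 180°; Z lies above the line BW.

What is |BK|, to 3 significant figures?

43.0

Checks: |PK| = 10.00 ✓; ∠(PK, KZ) = 90.00° ✓; |KZ| = 30.40 ✓; |BZ| = 54.30 ✓.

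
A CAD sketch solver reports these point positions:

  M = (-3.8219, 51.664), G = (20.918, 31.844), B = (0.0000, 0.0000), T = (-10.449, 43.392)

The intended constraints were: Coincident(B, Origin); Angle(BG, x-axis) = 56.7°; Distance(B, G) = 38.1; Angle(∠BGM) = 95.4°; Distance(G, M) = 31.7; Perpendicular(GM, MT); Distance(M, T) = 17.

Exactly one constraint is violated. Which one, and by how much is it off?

Distance(M, T) = 17 — off by 6.40.

B = (0.00, 0.00) ✓; BG at 56.70° ✓; |BG| = 38.10 ✓; ∠BGM = 95.40° ✓; |GM| = 31.70 ✓; ∠(GM, MT) = 90.00° ✓; |MT| = 10.60 ✗.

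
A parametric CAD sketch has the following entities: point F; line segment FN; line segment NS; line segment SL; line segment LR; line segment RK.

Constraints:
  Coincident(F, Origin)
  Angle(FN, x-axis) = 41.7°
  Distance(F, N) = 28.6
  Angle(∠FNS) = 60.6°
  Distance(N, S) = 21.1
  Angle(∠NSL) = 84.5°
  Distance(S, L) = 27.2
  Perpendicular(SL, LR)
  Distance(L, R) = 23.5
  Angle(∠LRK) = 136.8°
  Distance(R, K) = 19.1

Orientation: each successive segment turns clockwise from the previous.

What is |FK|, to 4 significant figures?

34.69

F is at the origin; FN runs at 41.7° with length 28.6, so N = (21.35, 19.03). ∠FNS = 60.6° gives NS at -77.70° from the x-axis; with |NS| = 21.1, S = (25.85, -1.590). ∠NSL = 84.5° gives SL at -173.2° from the x-axis; with |SL| = 27.2, L = (-1.160, -4.811). SL is perpendicular to LR, so LR runs at 96.80°; with |LR| = 23.5, R = (-3.942, 18.52). ∠LRK = 136.8° gives RK at 53.60° from the x-axis; with |RK| = 19.1, K = (7.392, 33.90). Then |FK| = |K − F| = 34.69.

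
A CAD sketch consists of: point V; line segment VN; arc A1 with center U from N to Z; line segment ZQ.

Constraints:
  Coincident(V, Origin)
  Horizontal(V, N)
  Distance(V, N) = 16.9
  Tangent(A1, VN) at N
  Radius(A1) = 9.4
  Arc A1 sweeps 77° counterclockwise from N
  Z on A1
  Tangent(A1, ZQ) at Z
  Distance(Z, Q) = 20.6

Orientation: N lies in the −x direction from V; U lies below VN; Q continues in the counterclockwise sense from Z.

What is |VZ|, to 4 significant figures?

27.06

Since A1 is tangent to VN there, UN ⟂ VN, so U = N + (0, -9.4) = (-16.90, -9.400). On A1, N sits at bearing 90° from U; a 77° counterclockwise sweep puts Z at bearing 167°, so Z = U + 9.4·(cos 167°, sin 167°) = (-26.06, -7.285). Then |VZ| = |Z − V| = 27.06.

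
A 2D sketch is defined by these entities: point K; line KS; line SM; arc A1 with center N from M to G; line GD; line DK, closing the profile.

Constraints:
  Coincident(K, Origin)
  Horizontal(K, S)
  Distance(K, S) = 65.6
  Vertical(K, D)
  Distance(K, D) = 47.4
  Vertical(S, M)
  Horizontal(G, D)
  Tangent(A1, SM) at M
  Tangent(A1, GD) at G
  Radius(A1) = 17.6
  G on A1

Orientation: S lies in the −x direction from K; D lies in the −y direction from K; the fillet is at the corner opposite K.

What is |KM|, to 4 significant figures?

72.05

K is at the origin; K and S share the same y with |KS| = 65.6 and S on the −x side, so S = (-65.60, 0.000). KD is vertical with |KD| = 47.4 and D on the −y side, so D = (0.000, -47.40). The virtual corner opposite K is at (-65.60, -47.40). Tangency of A1 to SM means the radius NM is perpendicular to SM and since A1 is tangent to GD there, NG ⟂ GD, with radius 17.6, so the center N sits 17.6 in from both sides at N = (-48.00, -29.80). That places the tangent points at M = (-65.60, -29.80) on SM and G = (-48.00, -47.40) on GD. Then |KM| = |M − K| = 72.05.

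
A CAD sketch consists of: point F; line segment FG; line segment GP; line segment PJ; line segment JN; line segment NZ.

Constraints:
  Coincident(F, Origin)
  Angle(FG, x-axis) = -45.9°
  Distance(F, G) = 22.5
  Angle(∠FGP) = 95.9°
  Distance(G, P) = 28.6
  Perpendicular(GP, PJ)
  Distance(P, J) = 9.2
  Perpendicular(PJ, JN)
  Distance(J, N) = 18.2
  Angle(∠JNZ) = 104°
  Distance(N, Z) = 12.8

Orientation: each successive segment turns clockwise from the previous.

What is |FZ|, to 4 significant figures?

27.35

F is at the origin; FG runs at -45.9° with length 22.5, so G = (15.66, -16.16). ∠FGP = 95.9° gives GP at -130.0° from the x-axis; with |GP| = 28.6, P = (-2.726, -38.07). The perpendicularity gives PJ at right angles to GP, so PJ runs at 140.0°; with |PJ| = 9.2, J = (-9.773, -32.15). PJ is perpendicular to JN, so JN runs at 50.00°; with |JN| = 18.2, N = (1.925, -18.21). ∠JNZ = 104.0° gives NZ at -26.00° from the x-axis; with |NZ| = 12.8, Z = (13.43, -23.82). Then |FZ| = |Z − F| = 27.35.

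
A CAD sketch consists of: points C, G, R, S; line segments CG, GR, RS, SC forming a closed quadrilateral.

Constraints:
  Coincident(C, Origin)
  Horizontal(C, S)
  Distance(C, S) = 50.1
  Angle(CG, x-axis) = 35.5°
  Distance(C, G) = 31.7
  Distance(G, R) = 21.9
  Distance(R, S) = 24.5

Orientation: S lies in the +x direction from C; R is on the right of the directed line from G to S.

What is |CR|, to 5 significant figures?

26.085

Checks: |GR| = 21.90 ✓; |RS| = 24.50 ✓.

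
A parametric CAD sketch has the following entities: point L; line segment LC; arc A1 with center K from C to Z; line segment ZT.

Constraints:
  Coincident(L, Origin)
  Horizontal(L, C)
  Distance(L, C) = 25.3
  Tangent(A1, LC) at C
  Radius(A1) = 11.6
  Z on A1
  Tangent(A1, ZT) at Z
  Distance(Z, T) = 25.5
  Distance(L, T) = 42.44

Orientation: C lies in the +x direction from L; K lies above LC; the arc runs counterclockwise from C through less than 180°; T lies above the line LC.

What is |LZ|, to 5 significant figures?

39.132

L is at the origin; L and C share the same y with |LC| = 25.3 and C on the +x side, so C = (25.300, 0.0000). The tangent condition forces KC to be normal to LC, so K = C + (0, 11.6) = (25.300, 11.600). Since KZ ⟂ ZT (tangency), |KT| = √(11.6² + 25.5²) = 28.014 regardless of where Z sits on A1. So T lies on both circle(L, 42.44) and circle(K, 28.014); the above-LC intersection is T = (17.712, 38.567). Z is the foot of the tangent from T: Z = (34.163, 19.084).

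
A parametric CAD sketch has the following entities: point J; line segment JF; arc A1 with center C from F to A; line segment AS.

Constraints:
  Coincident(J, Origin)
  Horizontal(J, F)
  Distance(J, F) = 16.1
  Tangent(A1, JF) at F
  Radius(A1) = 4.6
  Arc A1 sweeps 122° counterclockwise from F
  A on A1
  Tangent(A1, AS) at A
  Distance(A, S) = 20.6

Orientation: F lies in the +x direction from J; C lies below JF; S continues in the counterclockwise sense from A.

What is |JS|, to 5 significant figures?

33.689

J is at the origin; J and F share the same y with |JF| = 16.1 and F on the +x side, so F = (16.100, 0.0000). A1 meets JF tangentially, so CF is at right angles to JF, so C = F + (0, -4.6) = (16.100, -4.6000). On A1, F sits at bearing 90° from C; a 122° counterclockwise sweep puts A at bearing 212°, so A = C + 4.6·(cos 212°, sin 212°) = (12.199, -7.0376). The tangent condition forces CA to be normal to AS, so AS runs along (−sin 212°, cos 212°); with |AS| = 20.6, S = (23.115, -24.507). Then |JS| = |S − J| = 33.689.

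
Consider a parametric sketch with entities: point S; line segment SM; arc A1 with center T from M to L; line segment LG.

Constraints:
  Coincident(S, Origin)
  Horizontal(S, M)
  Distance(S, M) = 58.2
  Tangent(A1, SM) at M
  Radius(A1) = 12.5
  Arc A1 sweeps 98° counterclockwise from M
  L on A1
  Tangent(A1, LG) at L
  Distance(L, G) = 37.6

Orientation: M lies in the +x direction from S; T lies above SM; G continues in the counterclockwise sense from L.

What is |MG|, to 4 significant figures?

51.97

S is at the origin; S and M share the same y with |SM| = 58.2 and M on the +x side, so M = (58.20, 0.000). Since A1 is tangent to SM there, TM ⟂ SM, so T = M + (0, 12.5) = (58.20, 12.50). On A1, M sits at bearing -90° from T; a 98° counterclockwise sweep puts L at bearing 8°, so L = T + 12.5·(cos 8°, sin 8°) = (70.58, 14.24). Since A1 is tangent to LG there, TL ⟂ LG, so LG runs along (−sin 8°, cos 8°); with |LG| = 37.6, G = (65.35, 51.47). Then |MG| = |G − M| = 51.97.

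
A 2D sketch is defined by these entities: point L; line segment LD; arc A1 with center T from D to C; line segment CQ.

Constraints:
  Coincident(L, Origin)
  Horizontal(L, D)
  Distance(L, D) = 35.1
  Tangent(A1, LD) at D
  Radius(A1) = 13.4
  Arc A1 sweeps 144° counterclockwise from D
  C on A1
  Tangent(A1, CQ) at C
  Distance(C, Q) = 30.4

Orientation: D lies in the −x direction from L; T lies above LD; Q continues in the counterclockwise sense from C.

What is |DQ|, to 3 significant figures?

45.3

L is at the origin; LD is horizontal with |LD| = 35.1 and D on the −x side, so D = (-35.1, 0.00). Tangency of A1 to LD means the radius TD is perpendicular to LD, so T = D + (0, 13.4) = (-35.1, 13.4). On A1, D sits at bearing -90° from T; a 144° counterclockwise sweep puts C at bearing 54°, so C = T + 13.4·(cos 54°, sin 54°) = (-27.2, 24.2). Since A1 is tangent to CQ there, TC ⟂ CQ, so CQ runs along (−sin 54°, cos 54°); with |CQ| = 30.4, Q = (-51.8, 42.1). Then |DQ| = |Q − D| = 45.3.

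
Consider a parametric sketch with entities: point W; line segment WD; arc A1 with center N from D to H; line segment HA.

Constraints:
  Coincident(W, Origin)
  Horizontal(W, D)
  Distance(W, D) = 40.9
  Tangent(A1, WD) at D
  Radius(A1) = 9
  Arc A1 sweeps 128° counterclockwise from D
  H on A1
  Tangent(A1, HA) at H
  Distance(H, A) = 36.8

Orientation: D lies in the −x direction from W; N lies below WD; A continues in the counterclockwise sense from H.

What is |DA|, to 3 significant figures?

46.2

W is at the origin; WD is horizontal with |WD| = 40.9 and D on the −x side, so D = (-40.9, 0.00). The tangent condition forces ND to be normal to WD, so N = D + (0, -9) = (-40.9, -9.00). On A1, D sits at bearing 90° from N; a 128° counterclockwise sweep puts H at bearing 218°, so H = N + 9.0·(cos 218°, sin 218°) = (-48.0, -14.5). Tangency of A1 to HA means the radius NH is perpendicular to HA, so HA runs along (−sin 218°, cos 218°); with |HA| = 36.8, A = (-25.3, -43.5). Then |DA| = |A − D| = 46.2.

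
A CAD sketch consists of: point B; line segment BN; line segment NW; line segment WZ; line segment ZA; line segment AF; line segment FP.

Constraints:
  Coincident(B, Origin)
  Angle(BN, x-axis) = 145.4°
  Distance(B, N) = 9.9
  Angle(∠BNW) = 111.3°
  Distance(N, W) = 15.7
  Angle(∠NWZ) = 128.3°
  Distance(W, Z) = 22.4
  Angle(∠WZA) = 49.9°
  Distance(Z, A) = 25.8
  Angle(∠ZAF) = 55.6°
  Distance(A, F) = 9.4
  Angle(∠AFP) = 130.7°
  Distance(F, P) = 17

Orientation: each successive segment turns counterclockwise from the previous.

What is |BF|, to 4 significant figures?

12.94

B is at the origin; BN runs at 145.4° with length 9.9, so N = (-8.149, 5.622). ∠BNW = 111.3° gives NW at -145.9° from the x-axis; with |NW| = 15.7, W = (-21.15, -3.180). ∠NWZ = 128.3° gives WZ at -94.20° from the x-axis; with |WZ| = 22.4, Z = (-22.79, -25.52). ∠WZA = 49.9° gives ZA at 35.90° from the x-axis; with |ZA| = 25.8, A = (-1.891, -10.39). ∠ZAF = 55.6° gives AF at 160.3° from the x-axis; with |AF| = 9.4, F = (-10.74, -7.223). Then |BF| = |F − B| = 12.94.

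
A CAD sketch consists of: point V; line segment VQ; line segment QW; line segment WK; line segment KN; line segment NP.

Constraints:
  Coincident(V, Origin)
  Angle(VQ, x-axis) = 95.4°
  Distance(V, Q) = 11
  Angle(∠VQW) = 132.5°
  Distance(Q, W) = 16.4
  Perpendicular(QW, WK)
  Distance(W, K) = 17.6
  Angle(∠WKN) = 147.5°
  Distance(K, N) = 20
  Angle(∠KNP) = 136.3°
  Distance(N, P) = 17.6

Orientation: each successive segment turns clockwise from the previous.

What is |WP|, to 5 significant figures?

47.645

V is at the origin; VQ runs at 95.4° with length 11.0, so Q = (-1.0352, 10.951). ∠VQW = 132.5° gives QW at 47.900° from the x-axis; with |QW| = 16.4, W = (9.9598, 23.120). QW is perpendicular to WK, so WK runs at -42.100°; with |WK| = 17.6, K = (23.019, 11.320). ∠WKN = 147.5° gives KN at -74.600° from the x-axis; with |KN| = 20.0, N = (28.330, -7.9618). ∠KNP = 136.3° gives NP at -118.30° from the x-axis; with |NP| = 17.6, P = (19.986, -23.458). Then |WP| = |P − W| = 47.645.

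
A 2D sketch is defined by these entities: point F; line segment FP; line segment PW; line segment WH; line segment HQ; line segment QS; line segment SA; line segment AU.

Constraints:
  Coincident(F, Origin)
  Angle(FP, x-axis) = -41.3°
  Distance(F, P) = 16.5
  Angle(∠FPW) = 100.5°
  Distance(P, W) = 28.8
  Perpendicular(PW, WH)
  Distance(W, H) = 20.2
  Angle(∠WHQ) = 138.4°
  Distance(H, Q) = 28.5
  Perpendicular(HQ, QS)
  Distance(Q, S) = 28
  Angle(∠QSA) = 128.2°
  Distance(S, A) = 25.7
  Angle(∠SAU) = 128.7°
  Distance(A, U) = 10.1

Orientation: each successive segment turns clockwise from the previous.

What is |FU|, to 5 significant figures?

24.852

F is at the origin; FP runs at -41.3° with length 16.5, so P = (12.396, -10.890). ∠FPW = 100.5° gives PW at -120.80° from the x-axis; with |PW| = 28.8, W = (-2.3510, -35.628). The perpendicularity gives WH at right angles to PW, so WH runs at 149.20°; with |WH| = 20.2, H = (-19.702, -25.285). ∠WHQ = 138.4° gives HQ at 107.60° from the x-axis; with |HQ| = 28.5, Q = (-28.320, 1.8811). HQ is perpendicular to QS, so QS runs at 17.600°; with |QS| = 28.0, S = (-1.6302, 10.347). ∠QSA = 128.2° gives SA at -34.200° from the x-axis; with |SA| = 25.7, A = (19.626, -4.0981). ∠SAU = 128.7° gives AU at -85.500° from the x-axis; with |AU| = 10.1, U = (20.418, -14.167). Then |FU| = |U − F| = 24.852.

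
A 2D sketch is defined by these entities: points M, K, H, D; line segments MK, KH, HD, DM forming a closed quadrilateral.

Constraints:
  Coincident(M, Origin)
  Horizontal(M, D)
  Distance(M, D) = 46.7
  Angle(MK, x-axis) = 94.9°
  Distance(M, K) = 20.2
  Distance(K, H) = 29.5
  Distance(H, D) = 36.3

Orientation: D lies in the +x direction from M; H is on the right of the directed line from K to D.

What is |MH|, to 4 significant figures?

12.76

Checks: M.y = 0.00, D.y = 0.00 ✓; |KH| = 29.50 ✓; |HD| = 36.30 ✓.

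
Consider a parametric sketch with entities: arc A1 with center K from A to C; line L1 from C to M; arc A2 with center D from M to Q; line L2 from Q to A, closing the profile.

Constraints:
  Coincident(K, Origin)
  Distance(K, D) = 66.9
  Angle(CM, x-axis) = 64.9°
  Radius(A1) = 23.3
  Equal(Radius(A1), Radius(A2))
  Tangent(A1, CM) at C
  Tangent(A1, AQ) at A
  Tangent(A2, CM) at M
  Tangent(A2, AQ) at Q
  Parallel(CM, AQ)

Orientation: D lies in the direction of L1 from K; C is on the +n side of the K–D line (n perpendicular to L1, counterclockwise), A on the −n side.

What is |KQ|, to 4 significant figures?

70.84

The slot axis is L1's direction at 64.9°, so u = (cos 64.9°, sin 64.9°) = (0.4242, 0.9056) and n = (−sin 64.9°, cos 64.9°) = (-0.9056, 0.4242). K is at the origin and D lies 66.9 along u from K, so D = 66.9·u = (28.38, 60.58). Tangency of A1 to both parallel lines with radius 23.3 puts C and A at K ± 23.3·n: C = (-21.10, 9.884), A = (21.10, -9.884). Equal radii place M and Q the same way about D: M = D + 23.3·n = (7.279, 70.47), Q = D − 23.3·n = (49.48, 50.70). Then |KQ| = |Q − K| = 70.84.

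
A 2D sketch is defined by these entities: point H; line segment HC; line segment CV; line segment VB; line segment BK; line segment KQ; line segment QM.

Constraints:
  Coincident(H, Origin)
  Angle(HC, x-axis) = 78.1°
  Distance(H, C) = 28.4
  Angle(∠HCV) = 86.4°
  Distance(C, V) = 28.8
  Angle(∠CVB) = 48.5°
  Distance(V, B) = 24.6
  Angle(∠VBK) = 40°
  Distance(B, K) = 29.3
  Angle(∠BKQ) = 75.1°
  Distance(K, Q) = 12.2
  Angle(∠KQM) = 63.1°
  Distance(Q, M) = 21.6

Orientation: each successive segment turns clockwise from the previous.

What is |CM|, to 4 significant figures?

13.12

H is at the origin; HC runs at 78.1° with length 28.4, so C = (5.856, 27.79). ∠HCV = 86.4° gives CV at -15.50° from the x-axis; with |CV| = 28.8, V = (33.61, 20.09). ∠CVB = 48.5° gives VB at -147.0° from the x-axis; with |VB| = 24.6, B = (12.98, 6.695). ∠VBK = 40.0° gives BK at 73.00° from the x-axis; with |BK| = 29.3, K = (21.54, 34.71). ∠BKQ = 75.1° gives KQ at -31.90° from the x-axis; with |KQ| = 12.2, Q = (31.90, 28.27). ∠KQM = 63.1° gives QM at -148.8° from the x-axis; with |QM| = 21.6, M = (13.43, 17.08). Then |CM| = |M − C| = 13.12.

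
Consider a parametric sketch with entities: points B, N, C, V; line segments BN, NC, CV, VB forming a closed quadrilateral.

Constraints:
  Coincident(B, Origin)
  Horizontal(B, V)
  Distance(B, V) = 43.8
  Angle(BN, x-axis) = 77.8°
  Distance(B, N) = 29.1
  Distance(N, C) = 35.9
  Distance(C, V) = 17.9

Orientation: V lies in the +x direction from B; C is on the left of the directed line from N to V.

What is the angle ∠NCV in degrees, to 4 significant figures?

118.7°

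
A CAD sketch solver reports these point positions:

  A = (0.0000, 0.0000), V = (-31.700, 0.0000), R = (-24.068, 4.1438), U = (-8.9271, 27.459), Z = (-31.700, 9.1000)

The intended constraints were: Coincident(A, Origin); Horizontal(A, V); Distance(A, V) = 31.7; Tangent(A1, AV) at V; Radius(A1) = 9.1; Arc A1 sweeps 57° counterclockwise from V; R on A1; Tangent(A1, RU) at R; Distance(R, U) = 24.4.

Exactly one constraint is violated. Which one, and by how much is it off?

Distance(R, U) = 24.4 — off by 3.40.

A = (0.00, 0.00) ✓; A.y = 0.00, V.y = 0.00 ✓; |AV| = 31.70 ✓; ∠(ZV, VA) = 90.00° ✓; |ZV| = 9.100 ✓; bearing(Z→R) − bearing(Z→V) = 57.00° ✓; |ZR| = 9.100 ✓; ∠(ZR, RU) = 90.00° ✓; |RU| = 27.80 ✗.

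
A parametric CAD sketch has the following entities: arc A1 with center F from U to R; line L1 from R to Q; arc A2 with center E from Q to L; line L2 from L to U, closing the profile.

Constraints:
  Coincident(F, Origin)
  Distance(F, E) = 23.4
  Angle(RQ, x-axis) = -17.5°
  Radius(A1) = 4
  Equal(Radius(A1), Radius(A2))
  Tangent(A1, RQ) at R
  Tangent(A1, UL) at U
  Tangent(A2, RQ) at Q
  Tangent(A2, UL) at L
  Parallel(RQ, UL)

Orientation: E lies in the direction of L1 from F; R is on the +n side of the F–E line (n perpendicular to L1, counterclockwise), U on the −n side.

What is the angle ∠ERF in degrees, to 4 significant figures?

80.30°

F is at the origin and E lies 23.4 along u from F, so E = 23.4·u = (22.32, -7.037). Tangency of A1 to both parallel lines with radius 4.0 puts R and U at F ± 4.0·n: R = (1.203, 3.815), U = (-1.203, -3.815). Then cos ∠ERF = RE·RF / (|RE||RF|), giving 80.30°.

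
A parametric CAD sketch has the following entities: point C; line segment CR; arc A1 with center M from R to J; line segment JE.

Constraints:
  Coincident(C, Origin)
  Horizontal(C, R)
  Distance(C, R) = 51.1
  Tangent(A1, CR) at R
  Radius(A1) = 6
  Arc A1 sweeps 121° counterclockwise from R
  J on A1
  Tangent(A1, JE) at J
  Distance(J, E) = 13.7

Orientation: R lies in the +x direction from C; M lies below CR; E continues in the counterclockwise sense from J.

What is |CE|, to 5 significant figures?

56.960

C is at the origin; C and R share the same y with |CR| = 51.1 and R on the +x side, so R = (51.100, 0.0000). Since A1 is tangent to CR there, MR ⟂ CR, so M = R + (0, -6) = (51.100, -6.0000). On A1, R sits at bearing 90° from M; a 121° counterclockwise sweep puts J at bearing 211°, so J = M + 6.0·(cos 211°, sin 211°) = (45.957, -9.0902). The tangent condition forces MJ to be normal to JE, so JE runs along (−sin 211°, cos 211°); with |JE| = 13.7, E = (53.013, -20.833). Then |CE| = |E − C| = 56.960.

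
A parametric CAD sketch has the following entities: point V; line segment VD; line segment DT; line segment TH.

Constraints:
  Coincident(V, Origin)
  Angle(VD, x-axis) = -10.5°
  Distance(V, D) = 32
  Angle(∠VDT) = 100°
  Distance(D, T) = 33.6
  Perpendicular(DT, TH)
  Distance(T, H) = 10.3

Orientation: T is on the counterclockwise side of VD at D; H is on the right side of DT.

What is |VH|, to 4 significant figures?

57.29

∠VDT = 100.0°, so DT runs at -10.5° + (180° − 100.0°) = 69.50° from the x-axis; with |DT| = 33.6, T = D + 33.6·(cos 69.50°, sin 69.50°) = (43.23, 25.64). DT is perpendicular to TH; with |TH| = 10.3 on the right of DT, H = T + 10.3·(0.9367, -0.3502) = (52.88, 22.03). Then |VH| = |H − V| = 57.29.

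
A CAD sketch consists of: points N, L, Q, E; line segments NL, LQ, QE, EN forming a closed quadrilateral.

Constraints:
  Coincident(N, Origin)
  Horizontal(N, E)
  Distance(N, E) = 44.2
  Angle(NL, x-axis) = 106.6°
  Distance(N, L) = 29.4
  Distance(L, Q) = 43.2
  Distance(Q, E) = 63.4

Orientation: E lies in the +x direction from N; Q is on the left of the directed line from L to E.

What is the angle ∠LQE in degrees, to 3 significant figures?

64.9°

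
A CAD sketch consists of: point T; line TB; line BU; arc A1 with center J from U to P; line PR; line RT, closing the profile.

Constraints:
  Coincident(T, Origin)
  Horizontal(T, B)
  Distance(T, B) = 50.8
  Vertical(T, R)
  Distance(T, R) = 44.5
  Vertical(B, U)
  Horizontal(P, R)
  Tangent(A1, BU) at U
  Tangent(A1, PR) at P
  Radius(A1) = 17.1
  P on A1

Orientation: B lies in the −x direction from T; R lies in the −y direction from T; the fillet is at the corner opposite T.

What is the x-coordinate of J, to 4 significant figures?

-33.70

T is at the origin; TB is horizontal with |TB| = 50.8 and B on the −x side, so B = (-50.80, 0.000). TR is vertical with |TR| = 44.5 and R on the −y side, so R = (0.000, -44.50). The virtual corner opposite T is at (-50.80, -44.50). The tangent condition forces JU to be normal to BU and the tangent condition forces JP to be normal to PR, with radius 17.1, so the center J sits 17.1 in from both sides at J = (-33.70, -27.40). So J.x = -33.70.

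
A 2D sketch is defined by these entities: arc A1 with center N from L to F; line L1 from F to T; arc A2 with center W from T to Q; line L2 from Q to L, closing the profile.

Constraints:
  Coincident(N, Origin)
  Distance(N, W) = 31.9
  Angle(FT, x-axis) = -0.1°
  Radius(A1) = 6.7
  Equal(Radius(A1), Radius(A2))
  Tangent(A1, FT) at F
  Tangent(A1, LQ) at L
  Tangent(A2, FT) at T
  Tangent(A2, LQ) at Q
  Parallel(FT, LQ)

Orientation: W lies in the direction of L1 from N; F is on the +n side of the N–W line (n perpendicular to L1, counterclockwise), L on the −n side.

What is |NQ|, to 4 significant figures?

32.60

The slot axis is L1's direction at -0.1°, so u = (cos -0.1°, sin -0.1°) = (1.000, -0.001745) and n = (−sin -0.1°, cos -0.1°) = (0.001745, 1.000). N is at the origin and W lies 31.9 along u from N, so W = 31.9·u = (31.90, -0.05568). Tangency of A1 to both parallel lines with radius 6.7 puts F and L at N ± 6.7·n: F = (0.01169, 6.700), L = (-0.01169, -6.700). Equal radii place T and Q the same way about W: T = W + 6.7·n = (31.91, 6.644), Q = W − 6.7·n = (31.89, -6.756). Then |NQ| = |Q − N| = 32.60.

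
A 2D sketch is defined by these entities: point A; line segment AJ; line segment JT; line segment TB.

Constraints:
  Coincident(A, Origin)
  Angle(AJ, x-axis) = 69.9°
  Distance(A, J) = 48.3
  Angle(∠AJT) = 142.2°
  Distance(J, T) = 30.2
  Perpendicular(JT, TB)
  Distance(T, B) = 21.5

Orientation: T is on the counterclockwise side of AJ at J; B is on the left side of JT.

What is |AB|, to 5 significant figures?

68.843

∠AJT = 142.2°, so JT runs at 69.9° + (180° − 142.2°) = 107.70° from the x-axis; with |JT| = 30.2, T = J + 30.2·(cos 107.70°, sin 107.70°) = (7.4170, 74.129). JT ⟂ TB; with |TB| = 21.5 on the left of JT, B = T + 21.5·(-0.95266, -0.30403) = (-13.065, 67.592). Then |AB| = |B − A| = 68.843.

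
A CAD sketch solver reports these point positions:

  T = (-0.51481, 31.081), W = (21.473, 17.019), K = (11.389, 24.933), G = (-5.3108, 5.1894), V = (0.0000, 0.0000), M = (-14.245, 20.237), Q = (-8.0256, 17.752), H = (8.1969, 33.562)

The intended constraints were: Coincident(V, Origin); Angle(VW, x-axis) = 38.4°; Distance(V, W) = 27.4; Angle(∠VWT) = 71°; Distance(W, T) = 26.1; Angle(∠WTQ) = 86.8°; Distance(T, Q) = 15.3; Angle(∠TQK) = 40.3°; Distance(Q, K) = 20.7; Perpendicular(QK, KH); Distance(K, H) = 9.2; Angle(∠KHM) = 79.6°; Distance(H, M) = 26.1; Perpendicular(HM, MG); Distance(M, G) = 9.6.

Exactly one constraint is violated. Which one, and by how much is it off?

Distance(M, G) = 9.6 — off by 7.90.

V = (0.00, 0.00) ✓; VW at 38.40° ✓; |VW| = 27.40 ✓; ∠VWT = 71.00° ✓; |WT| = 26.10 ✓; ∠WTQ = 86.80° ✓; |TQ| = 15.30 ✓; ∠TQK = 40.30° ✓; |QK| = 20.70 ✓; ∠(QK, KH) = 90.00° ✓; |KH| = 9.200 ✓; ∠KHM = 79.60° ✓; |HM| = 26.10 ✓; ∠(HM, MG) = 90.00° ✓; |MG| = 17.50 ✗.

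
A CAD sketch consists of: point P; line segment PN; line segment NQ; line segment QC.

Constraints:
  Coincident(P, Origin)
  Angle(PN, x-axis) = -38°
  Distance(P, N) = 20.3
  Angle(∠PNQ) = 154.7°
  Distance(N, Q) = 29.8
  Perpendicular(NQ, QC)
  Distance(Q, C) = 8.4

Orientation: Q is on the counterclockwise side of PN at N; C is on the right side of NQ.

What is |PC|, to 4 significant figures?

51.09

P is at the origin; PN runs at -38.0° with length 20.3, so N = 20.3·(cos -38.0°, sin -38.0°) = (16.00, -12.50). ∠PNQ = 154.7°, so NQ runs at -38.0° + (180° − 154.7°) = -12.70° from the x-axis; with |NQ| = 29.8, Q = N + 29.8·(cos -12.70°, sin -12.70°) = (45.07, -19.05). The perpendicularity gives QC at right angles to NQ; with |QC| = 8.4 on the right of NQ, C = Q + 8.4·(-0.2198, -0.9755) = (43.22, -27.24). Then |PC| = |C − P| = 51.09.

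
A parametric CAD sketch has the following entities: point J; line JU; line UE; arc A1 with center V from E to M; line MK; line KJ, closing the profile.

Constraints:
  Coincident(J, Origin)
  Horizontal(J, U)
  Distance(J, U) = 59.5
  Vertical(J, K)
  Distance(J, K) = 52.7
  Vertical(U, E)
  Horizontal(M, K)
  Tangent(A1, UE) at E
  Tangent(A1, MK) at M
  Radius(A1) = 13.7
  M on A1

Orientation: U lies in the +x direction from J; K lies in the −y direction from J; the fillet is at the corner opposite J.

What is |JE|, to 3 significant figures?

71.1

The virtual corner opposite J is at (59.5, -52.7). The tangent condition forces VE to be normal to UE and tangency of A1 to MK means the radius VM is perpendicular to MK, with radius 13.7, so the center V sits 13.7 in from both sides at V = (45.8, -39.0). That places the tangent points at E = (59.5, -39.0) on UE and M = (45.8, -52.7) on MK. Then |JE| = |E − J| = 71.1.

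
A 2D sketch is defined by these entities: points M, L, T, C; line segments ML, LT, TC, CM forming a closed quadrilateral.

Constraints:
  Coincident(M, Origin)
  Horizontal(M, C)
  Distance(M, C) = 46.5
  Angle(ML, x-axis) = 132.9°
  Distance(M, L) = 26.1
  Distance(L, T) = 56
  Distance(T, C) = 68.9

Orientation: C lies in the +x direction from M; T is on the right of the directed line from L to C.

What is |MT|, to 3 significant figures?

38.5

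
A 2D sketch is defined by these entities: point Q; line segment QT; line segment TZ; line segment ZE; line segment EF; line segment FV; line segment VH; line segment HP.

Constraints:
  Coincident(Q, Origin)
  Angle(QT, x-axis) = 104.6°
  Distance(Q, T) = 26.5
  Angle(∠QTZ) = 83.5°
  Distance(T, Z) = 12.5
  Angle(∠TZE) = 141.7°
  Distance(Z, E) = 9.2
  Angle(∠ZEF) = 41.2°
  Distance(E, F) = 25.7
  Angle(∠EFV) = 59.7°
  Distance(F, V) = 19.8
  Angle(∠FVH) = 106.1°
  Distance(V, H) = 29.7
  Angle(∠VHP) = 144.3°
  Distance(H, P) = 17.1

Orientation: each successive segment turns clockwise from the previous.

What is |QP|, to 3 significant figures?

45.0

Q is at the origin; QT runs at 104.6° with length 26.5, so T = (-6.68, 25.6). ∠QTZ = 83.5° gives TZ at 8.10° from the x-axis; with |TZ| = 12.5, Z = (5.70, 27.4). ∠TZE = 141.7° gives ZE at -30.2° from the x-axis; with |ZE| = 9.2, E = (13.6, 22.8). ∠ZEF = 41.2° gives EF at -169° from the x-axis; with |EF| = 25.7, F = (-11.6, 17.9). ∠EFV = 59.7° gives FV at 70.7° from the x-axis; with |FV| = 19.8, V = (-5.04, 36.6). ∠FVH = 106.1° gives VH at -3.20° from the x-axis; with |VH| = 29.7, H = (24.6, 34.9). ∠VHP = 144.3° gives HP at -38.9° from the x-axis; with |HP| = 17.1, P = (37.9, 24.2). Then |QP| = |P − Q| = 45.0.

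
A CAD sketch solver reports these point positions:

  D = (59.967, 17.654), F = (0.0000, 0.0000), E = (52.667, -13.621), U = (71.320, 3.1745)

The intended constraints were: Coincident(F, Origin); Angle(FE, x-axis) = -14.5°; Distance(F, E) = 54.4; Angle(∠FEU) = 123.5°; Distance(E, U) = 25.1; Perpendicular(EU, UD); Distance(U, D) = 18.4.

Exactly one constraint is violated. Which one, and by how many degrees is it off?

Perpendicular(EU, UD) — off by 3.90°.

F = (0.00, 0.00) ✓; FE at -14.50° ✓; |FE| = 54.40 ✓; ∠FEU = 123.5° ✓; |EU| = 25.10 ✓; ∠(EU, UD) = 86.10° ✗; |UD| = 18.40 ✓.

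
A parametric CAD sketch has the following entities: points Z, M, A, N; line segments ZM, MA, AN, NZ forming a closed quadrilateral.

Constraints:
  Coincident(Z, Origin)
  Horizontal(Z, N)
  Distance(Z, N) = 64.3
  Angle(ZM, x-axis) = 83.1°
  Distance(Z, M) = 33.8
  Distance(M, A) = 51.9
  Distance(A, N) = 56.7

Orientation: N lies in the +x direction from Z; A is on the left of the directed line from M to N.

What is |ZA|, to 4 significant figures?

75.30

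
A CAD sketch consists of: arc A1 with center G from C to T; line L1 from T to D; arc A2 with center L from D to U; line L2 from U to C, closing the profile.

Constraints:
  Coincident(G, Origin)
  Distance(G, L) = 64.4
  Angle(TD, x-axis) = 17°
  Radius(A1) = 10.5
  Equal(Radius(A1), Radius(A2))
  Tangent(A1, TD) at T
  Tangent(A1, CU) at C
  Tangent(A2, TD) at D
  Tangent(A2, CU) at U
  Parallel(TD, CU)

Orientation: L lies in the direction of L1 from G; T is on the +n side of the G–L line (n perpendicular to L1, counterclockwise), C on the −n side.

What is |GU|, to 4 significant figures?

65.25

The slot axis is L1's direction at 17.0°, so u = (cos 17.0°, sin 17.0°) = (0.9563, 0.2924) and n = (−sin 17.0°, cos 17.0°) = (-0.2924, 0.9563). G is at the origin and L lies 64.4 along u from G, so L = 64.4·u = (61.59, 18.83). Tangency of A1 to both parallel lines with radius 10.5 puts T and C at G ± 10.5·n: T = (-3.070, 10.04), C = (3.070, -10.04). Equal radii place D and U the same way about L: D = L + 10.5·n = (58.52, 28.87), U = L − 10.5·n = (64.66, 8.788). Then |GU| = |U − G| = 65.25.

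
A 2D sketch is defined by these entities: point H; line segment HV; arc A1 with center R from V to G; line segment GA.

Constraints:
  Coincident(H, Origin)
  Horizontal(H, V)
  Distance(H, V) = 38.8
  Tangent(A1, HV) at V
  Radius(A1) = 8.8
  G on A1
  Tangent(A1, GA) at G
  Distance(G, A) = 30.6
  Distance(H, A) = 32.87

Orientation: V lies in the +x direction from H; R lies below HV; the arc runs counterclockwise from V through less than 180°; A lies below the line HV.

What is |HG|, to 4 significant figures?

31.71

Checks: ∠(RV, VH) = 90.00° ✓; |RV| = 8.800 ✓; |RG| = 8.800 ✓; ∠(RG, GA) = 90.00° ✓; |GA| = 30.60 ✓; |HA| = 32.87 ✓.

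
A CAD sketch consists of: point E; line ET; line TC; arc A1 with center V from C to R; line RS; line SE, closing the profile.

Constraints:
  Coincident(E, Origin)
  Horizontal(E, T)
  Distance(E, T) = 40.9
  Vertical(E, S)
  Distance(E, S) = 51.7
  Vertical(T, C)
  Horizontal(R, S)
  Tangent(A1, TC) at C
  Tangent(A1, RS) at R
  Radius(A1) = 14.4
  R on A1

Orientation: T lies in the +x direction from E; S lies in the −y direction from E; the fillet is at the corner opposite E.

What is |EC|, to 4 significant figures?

55.35

E is at the origin; ET is horizontal with |ET| = 40.9 and T on the +x side, so T = (40.90, 0.000). ES is vertical with |ES| = 51.7 and S on the −y side, so S = (0.000, -51.70). The virtual corner opposite E is at (40.90, -51.70). The tangent condition forces VC to be normal to TC and the tangent condition forces VR to be normal to RS, with radius 14.4, so the center V sits 14.4 in from both sides at V = (26.50, -37.30). That places the tangent points at C = (40.90, -37.30) on TC and R = (26.50, -51.70) on RS. Then |EC| = |C − E| = 55.35.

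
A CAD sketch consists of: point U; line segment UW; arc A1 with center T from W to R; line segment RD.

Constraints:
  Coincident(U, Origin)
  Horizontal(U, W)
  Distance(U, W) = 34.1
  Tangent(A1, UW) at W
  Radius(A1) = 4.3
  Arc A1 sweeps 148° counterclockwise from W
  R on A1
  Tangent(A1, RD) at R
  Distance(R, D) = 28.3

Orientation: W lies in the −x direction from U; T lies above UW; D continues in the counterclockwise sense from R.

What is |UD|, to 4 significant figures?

60.35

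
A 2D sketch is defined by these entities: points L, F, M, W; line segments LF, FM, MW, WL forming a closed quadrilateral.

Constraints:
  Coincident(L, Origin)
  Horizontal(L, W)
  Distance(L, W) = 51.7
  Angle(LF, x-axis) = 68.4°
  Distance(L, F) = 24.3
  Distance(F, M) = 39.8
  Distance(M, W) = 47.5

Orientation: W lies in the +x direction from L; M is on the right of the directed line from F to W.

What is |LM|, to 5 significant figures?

18.709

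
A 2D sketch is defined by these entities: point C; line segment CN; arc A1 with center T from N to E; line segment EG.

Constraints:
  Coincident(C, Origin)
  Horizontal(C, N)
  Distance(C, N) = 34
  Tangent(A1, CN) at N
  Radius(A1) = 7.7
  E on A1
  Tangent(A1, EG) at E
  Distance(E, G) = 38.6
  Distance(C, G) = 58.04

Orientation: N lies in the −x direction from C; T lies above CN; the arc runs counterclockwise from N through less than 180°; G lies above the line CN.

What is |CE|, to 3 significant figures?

28.0

C is at the origin; CN is horizontal with |CN| = 34.0 and N on the −x side, so N = (-34.0, 0.00). The tangent condition forces TN to be normal to CN, so T = N + (0, 7.7) = (-34.0, 7.70). Since TE ⟂ EG (tangency), |TG| = √(7.7² + 38.6²) = 39.4 regardless of where E sits on A1. So G lies on both circle(C, 58.04) and circle(T, 39.4); the above-CN intersection is G = (-34.0, 47.1). E is the foot of the tangent from G: E = (-26.4, 9.20).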